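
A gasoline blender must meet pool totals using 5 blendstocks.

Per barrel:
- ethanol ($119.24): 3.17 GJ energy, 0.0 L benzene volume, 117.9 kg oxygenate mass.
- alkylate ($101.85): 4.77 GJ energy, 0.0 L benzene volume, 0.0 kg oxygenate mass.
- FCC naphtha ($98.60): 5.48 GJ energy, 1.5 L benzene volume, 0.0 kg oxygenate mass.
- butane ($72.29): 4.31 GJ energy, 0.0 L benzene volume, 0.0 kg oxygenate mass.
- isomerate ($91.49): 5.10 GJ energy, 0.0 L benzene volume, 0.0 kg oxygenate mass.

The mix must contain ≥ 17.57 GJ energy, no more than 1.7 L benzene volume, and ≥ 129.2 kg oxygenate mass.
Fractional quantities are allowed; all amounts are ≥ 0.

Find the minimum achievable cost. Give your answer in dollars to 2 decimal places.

This is a linear program. Let x1 = barrels of ethanol, x2 = barrels of alkylate, x3 = barrels of FCC naphtha, x4 = barrels of butane, x5 = barrels of isomerate.
Minimise 119.24x1 + 101.85x2 + 98.6x3 + 72.29x4 + 91.49x5 subject to:
  3.17x1 + 4.77x2 + 5.48x3 + 4.31x4 + 5.1x5 ≥ 17.57   (energy)
  1.5x3 ≤ 1.7   (benzene volume)
  117.9x1 ≥ 129.2   (oxygenate mass)
  x1, x2, x3, x4, x5 ≥ 0.
The optimal basis is {ethanol, butane}; alkylate, FCC naphtha, isomerate drop out. Binding constraints: energy and oxygenate mass.
Solving gives x1 = 1.09584, x4 = 3.27057.
Objective = 119.24·1.09584 + 72.29·3.27057 = 367.0975.

$367.10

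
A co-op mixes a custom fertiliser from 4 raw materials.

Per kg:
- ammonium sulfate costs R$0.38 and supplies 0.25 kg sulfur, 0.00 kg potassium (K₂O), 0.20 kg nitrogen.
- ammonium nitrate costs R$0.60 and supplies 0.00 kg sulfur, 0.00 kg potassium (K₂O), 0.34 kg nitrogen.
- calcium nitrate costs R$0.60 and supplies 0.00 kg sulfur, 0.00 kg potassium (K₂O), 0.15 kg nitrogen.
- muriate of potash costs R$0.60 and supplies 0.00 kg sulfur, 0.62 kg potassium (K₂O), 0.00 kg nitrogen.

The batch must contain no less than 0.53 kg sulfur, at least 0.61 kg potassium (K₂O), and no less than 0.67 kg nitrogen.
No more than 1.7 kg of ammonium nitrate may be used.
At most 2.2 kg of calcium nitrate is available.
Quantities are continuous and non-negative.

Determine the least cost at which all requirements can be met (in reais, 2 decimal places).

Let x1 = kg of ammonium sulfate, x2 = kg of ammonium nitrate, x3 = kg of calcium nitrate, x4 = kg of muriate of potash.
Minimise 0.38x1 + 0.6x2 + 0.6x3 + 0.6x4 subject to:
  0.25x1 ≥ 0.53   (sulfur)
  0.62x4 ≥ 0.61   (potassium (K₂O))
  0.2x1 + 0.34x2 + 0.15x3 ≥ 0.67   (nitrogen)
  x2 ≤ 1.7
  x3 ≤ 2.2
  x1, x2, x3, x4 ≥ 0.
The cheapest feasible vertex uses only ammonium sulfate, ammonium nitrate, muriate of potash; calcium nitrate is not used. The sulfur, potassium (K₂O), nitrogen requirements are met with equality.
So ammonium sulfate = 2.12 kg, ammonium nitrate = 0.7235 kg, muriate of potash = 0.9839 kg.
Cost = 0.38·2.12 + 0.6·0.7235 + 0.6·0.9839 = 1.8300.

R$1.83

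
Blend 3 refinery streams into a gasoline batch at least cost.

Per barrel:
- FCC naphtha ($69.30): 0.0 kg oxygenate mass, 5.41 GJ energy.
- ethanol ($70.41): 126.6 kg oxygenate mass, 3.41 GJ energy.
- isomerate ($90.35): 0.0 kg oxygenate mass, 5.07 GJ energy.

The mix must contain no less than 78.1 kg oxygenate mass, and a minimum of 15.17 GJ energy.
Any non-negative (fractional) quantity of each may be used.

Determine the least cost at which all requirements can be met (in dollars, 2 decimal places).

$210.81

Set it up as a linear program. Let x1 = barrels of FCC naphtha, x2 = barrels of ethanol, x3 = barrels of isomerate.
min 69.3x1 + 70.41x2 + 90.35x3 subject to:
  126.6x2 ≥ 78.1   (oxygenate mass)
  5.41x1 + 3.41x2 + 5.07x3 ≥ 15.17   (energy)
  x1, x2, x3 ≥ 0.
The cheapest feasible vertex uses only FCC naphtha, ethanol; isomerate is not used. The oxygenate mass and energy requirements are met with equality.
Solving gives x1 = 2.4152, x2 = 0.6169.
Cost = 69.3·2.4152 + 70.41·0.6169 = 210.8093.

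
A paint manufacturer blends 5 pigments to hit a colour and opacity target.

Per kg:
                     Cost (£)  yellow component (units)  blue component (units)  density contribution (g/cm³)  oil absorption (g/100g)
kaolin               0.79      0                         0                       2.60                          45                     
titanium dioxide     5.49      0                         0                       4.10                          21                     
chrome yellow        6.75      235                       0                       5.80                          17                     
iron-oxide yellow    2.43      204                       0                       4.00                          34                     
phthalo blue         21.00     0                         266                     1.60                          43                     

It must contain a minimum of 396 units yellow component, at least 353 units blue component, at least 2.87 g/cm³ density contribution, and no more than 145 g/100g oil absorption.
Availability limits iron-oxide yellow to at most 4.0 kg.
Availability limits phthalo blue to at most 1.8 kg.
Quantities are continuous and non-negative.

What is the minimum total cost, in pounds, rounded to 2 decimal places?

Set it up as a linear program. Let x1 = kg of kaolin, x2 = kg of titanium dioxide, x3 = kg of chrome yellow, x4 = kg of iron-oxide yellow, x5 = kg of phthalo blue.
min 0.79x1 + 5.49x2 + 6.75x3 + 2.43x4 + 21x5 s.t.:
  235x3 + 204x4 ≥ 396   (yellow component)
  266x5 ≥ 353   (blue component)
  2.6x1 + 4.1x2 + 5.8x3 + 4x4 + 1.6x5 ≥ 2.87   (density contribution)
  45x1 + 21x2 + 17x3 + 34x4 + 43x5 ≤ 145   (oil absorption)
  x4 ≤ 4
  x5 ≤ 1.8
  x1, x2, x3, x4, x5 ≥ 0.
The optimal basis is {iron-oxide yellow, phthalo blue}; kaolin, titanium dioxide, chrome yellow drop out. The yellow component and blue component requirements are met with equality.
So iron-oxide yellow = 1.9412 kg, phthalo blue = 1.3271 kg.
Total cost: 2.43·1.9412 + 21·1.3271 = 32.5862.

£32.59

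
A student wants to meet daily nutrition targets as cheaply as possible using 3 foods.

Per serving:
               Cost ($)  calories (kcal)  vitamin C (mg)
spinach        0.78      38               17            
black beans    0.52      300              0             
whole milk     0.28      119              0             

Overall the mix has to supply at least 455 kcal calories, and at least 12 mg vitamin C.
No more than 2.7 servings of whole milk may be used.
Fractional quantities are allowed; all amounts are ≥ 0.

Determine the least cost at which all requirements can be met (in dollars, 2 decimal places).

$1.29

Let x1 = servings of spinach, x2 = servings of black beans, x3 = servings of whole milk.
min 0.78x1 + 0.52x2 + 0.28x3 s.t.:
  38x1 + 300x2 + 119x3 ≥ 455   (calories)
  17x1 ≥ 12   (vitamin C)
  x3 ≤ 2.7
  x1, x2, x3 ≥ 0.
The cheapest feasible vertex uses only spinach, black beans; whole milk is not used. Binding constraints: calories and vitamin C.
Optimal quantities: spinach = 0.7059 servings, black beans = 1.427 servings.
Total cost: 0.78·0.7059 + 0.52·1.427 = 1.2926.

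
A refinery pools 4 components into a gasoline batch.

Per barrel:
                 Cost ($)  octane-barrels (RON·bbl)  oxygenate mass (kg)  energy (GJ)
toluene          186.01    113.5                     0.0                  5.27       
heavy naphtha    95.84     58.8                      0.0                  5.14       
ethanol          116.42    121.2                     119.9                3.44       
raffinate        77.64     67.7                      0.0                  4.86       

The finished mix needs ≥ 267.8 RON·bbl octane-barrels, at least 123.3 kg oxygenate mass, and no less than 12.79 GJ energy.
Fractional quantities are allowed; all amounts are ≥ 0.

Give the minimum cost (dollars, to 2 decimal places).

Let x1 = barrels of toluene, x2 = barrels of heavy naphtha, x3 = barrels of ethanol, x4 = barrels of raffinate.
min 186.01x1 + 95.84x2 + 116.42x3 + 77.64x4 s.t.:
  113.5x1 + 58.8x2 + 121.2x3 + 67.7x4 ≥ 267.8   (octane-barrels)
  119.9x3 ≥ 123.3   (oxygenate mass)
  5.27x1 + 5.14x2 + 3.44x3 + 4.86x4 ≥ 12.79   (energy)
  x1, x2, x3, x4 ≥ 0.
The minimum-cost mix takes nothing from toluene, heavy naphtha — only ethanol, raffinate. Binding constraints: octane-barrels and energy.
Optimal quantities: ethanol = 1.2232 barrels, raffinate = 1.7659 barrels.
Total cost: 116.42·1.2232 + 77.64·1.7659 = 279.5094.

$279.51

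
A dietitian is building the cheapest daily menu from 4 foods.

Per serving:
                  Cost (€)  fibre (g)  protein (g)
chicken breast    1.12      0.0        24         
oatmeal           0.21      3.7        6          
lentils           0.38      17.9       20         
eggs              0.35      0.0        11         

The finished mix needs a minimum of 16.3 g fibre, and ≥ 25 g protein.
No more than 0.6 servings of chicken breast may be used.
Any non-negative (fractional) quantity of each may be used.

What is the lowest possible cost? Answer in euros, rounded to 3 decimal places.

€0.475

Let x1 = servings of chicken breast, x2 = servings of oatmeal, x3 = servings of lentils, x4 = servings of eggs.
Minimise 1.12x1 + 0.21x2 + 0.38x3 + 0.35x4 s.t.:
  3.7x2 + 17.9x3 ≥ 16.3   (fibre)
  24x1 + 6x2 + 20x3 + 11x4 ≥ 25   (protein)
  x1 ≤ 0.6
  x1, x2, x3, x4 ≥ 0.
The optimal basis is {lentils}; chicken breast, oatmeal, eggs drop out. The protein requirement is met with equality.
Solving gives x3 = 1.25.
Hence cost = 0.38·1.25 = €0.47500.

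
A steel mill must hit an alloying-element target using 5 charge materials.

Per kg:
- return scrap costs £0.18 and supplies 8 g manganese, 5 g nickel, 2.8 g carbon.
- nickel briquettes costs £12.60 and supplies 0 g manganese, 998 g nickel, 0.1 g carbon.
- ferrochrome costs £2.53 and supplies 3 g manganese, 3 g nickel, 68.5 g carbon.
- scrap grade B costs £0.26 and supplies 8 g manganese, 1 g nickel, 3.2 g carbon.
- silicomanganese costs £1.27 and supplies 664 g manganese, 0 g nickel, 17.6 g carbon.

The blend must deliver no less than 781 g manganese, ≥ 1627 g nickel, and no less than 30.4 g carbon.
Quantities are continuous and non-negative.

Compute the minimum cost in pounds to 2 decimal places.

Let x1 = kg of return scrap, x2 = kg of nickel briquettes, x3 = kg of ferrochrome, x4 = kg of scrap grade B, x5 = kg of silicomanganese.
Minimise 0.18x1 + 12.6x2 + 2.53x3 + 0.26x4 + 1.27x5 with:
  8x1 + 3x3 + 8x4 + 664x5 ≥ 781   (manganese)
  5x1 + 998x2 + 3x3 + 1x4 ≥ 1627   (nickel)
  2.8x1 + 0.1x2 + 68.5x3 + 3.2x4 + 17.6x5 ≥ 30.4   (carbon)
  x1, x2, x3, x4, x5 ≥ 0.
At the optimum only nickel briquettes, ferrochrome, silicomanganese are positive (return scrap, scrap grade B = 0). Binding constraints: manganese, nickel, carbon.
Optimal quantities: nickel briquettes = 1.63 kg, ferrochrome = 0.1394 kg, silicomanganese = 1.176 kg.
Objective = 12.6·1.63 + 2.53·0.1394 + 1.27·1.176 = 22.3842.

£22.38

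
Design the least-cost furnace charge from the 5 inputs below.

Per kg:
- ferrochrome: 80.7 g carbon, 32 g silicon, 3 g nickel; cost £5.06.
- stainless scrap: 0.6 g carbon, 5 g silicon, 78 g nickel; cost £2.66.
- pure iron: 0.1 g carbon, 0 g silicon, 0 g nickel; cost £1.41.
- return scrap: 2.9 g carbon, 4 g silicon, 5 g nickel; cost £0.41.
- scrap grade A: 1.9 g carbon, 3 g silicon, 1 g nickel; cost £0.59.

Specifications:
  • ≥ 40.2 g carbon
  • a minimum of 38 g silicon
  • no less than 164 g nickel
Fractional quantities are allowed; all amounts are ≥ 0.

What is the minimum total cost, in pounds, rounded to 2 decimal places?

Set it up as a linear program. Let x1 = kg of ferrochrome, x2 = kg of stainless scrap, x3 = kg of pure iron, x4 = kg of return scrap, x5 = kg of scrap grade A.
Minimize 5.06x1 + 2.66x2 + 1.41x3 + 0.41x4 + 0.59x5 s.t.:
  80.7x1 + 0.6x2 + 0.1x3 + 2.9x4 + 1.9x5 ≥ 40.2   (carbon)
  32x1 + 5x2 + 4x4 + 3x5 ≥ 38   (silicon)
  3x1 + 78x2 + 5x4 + 1x5 ≥ 164   (nickel)
  x1, x2, x3, x4, x5 ≥ 0.
The cheapest feasible vertex uses only ferrochrome, stainless scrap, return scrap; pure iron, scrap grade A are not used. There the carbon, silicon, nickel constraints are tight.
That vertex is x1 = 0.3139, x2 = 1.786, x4 = 4.757.
Hence cost = 5.06·0.3139 + 2.66·1.786 + 0.41·4.757 = £8.2895.

£8.29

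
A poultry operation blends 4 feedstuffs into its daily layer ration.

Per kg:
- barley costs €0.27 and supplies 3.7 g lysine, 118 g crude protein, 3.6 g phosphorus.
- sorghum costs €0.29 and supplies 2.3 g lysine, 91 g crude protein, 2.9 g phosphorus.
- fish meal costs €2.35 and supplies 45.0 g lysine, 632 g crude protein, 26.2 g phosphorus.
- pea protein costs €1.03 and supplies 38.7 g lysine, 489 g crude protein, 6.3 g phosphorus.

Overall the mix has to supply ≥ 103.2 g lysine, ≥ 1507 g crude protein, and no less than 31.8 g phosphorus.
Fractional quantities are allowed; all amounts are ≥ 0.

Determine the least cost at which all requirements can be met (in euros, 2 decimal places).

Let x1 = kg of barley, x2 = kg of sorghum, x3 = kg of fish meal, x4 = kg of pea protein.
min 0.27x1 + 0.29x2 + 2.35x3 + 1.03x4 subject to:
  3.7x1 + 2.3x2 + 45x3 + 38.7x4 ≥ 103.2   (lysine)
  118x1 + 91x2 + 632x3 + 489x4 ≥ 1507   (crude protein)
  3.6x1 + 2.9x2 + 26.2x3 + 6.3x4 ≥ 31.8   (phosphorus)
  x1, x2, x3, x4 ≥ 0.
At the optimum only barley, pea protein are positive (sorghum, fish meal = 0). The lysine and phosphorus requirements are met with equality.
Optimal quantities: barley = 5.004 kg, pea protein = 2.188 kg.
Total cost: 0.27·5.004 + 1.03·2.188 = 3.6047.

€3.60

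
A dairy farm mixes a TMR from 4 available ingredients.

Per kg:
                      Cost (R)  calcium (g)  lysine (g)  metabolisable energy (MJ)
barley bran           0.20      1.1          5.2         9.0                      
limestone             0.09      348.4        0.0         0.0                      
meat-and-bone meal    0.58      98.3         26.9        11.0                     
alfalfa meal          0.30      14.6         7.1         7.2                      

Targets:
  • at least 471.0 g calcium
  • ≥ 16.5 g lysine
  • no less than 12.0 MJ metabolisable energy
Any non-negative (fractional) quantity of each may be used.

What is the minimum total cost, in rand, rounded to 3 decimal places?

Let x1 = kg of barley bran, x2 = kg of limestone, x3 = kg of meat-and-bone meal, x4 = kg of alfalfa meal.
min 0.2x1 + 0.09x2 + 0.58x3 + 0.3x4 with:
  1.1x1 + 348.4x2 + 98.3x3 + 14.6x4 ≥ 471   (calcium)
  5.2x1 + 26.9x3 + 7.1x4 ≥ 16.5   (lysine)
  9x1 + 11x3 + 7.2x4 ≥ 12   (metabolisable energy)
  x1, x2, x3, x4 ≥ 0.
The minimum-cost mix takes nothing from alfalfa meal — only barley bran, limestone, meat-and-bone meal. The calcium, lysine, metabolisable energy requirements are met with equality.
Solving gives x1 = 0.7642, x2 = 1.218, x3 = 0.4657.
Hence cost = 0.2·0.7642 + 0.09·1.218 + 0.58·0.4657 = R0.53257.

R0.533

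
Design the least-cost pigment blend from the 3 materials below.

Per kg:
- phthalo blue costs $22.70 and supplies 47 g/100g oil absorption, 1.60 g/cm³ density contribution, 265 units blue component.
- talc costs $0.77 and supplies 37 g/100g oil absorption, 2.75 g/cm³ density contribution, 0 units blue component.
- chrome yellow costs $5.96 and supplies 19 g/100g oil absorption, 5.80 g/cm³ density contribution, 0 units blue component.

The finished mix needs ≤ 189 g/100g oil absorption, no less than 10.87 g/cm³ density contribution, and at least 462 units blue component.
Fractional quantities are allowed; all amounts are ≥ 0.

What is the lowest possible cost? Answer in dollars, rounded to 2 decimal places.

$41.96

Let x1 = kg of phthalo blue, x2 = kg of talc, x3 = kg of chrome yellow.
Minimize 22.7x1 + 0.77x2 + 5.96x3 s.t.:
  47x1 + 37x2 + 19x3 ≤ 189   (oil absorption)
  1.6x1 + 2.75x2 + 5.8x3 ≥ 10.87   (density contribution)
  265x1 ≥ 462   (blue component)
  x1, x2, x3 ≥ 0.
All 3 inputs are positive at the optimum. There the oil absorption, density contribution, blue component constraints are tight.
So phthalo blue = 1.7434 kg, talc = 2.8791 kg, chrome yellow = 0.028118 kg.
Cost = 22.7·1.7434 + 0.77·2.8791 + 5.96·0.028118 = 41.9597.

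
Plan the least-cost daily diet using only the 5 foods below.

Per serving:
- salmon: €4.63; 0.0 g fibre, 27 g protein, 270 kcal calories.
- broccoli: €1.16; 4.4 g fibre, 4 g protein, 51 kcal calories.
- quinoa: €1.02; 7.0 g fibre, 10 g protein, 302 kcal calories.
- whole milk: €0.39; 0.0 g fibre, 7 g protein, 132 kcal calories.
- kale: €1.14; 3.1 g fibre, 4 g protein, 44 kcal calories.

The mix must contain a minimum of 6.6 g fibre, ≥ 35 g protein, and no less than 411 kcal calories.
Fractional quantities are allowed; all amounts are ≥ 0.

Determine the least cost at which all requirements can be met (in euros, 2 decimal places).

€2.39

Let x1 = servings of salmon, x2 = servings of broccoli, x3 = servings of quinoa, x4 = servings of whole milk, x5 = servings of kale.
Minimise 4.63x1 + 1.16x2 + 1.02x3 + 0.39x4 + 1.14x5 with:
  4.4x2 + 7x3 + 3.1x5 ≥ 6.6   (fibre)
  27x1 + 4x2 + 10x3 + 7x4 + 4x5 ≥ 35   (protein)
  270x1 + 51x2 + 302x3 + 132x4 + 44x5 ≥ 411   (calories)
  x1, x2, x3, x4, x5 ≥ 0.
At the optimum only quinoa, whole milk are positive (salmon, broccoli, kale = 0). The fibre and protein requirements are met with equality.
That vertex is x3 = 0.9429, x4 = 3.653.
Objective = 1.02·0.9429 + 0.39·3.653 = 2.3864.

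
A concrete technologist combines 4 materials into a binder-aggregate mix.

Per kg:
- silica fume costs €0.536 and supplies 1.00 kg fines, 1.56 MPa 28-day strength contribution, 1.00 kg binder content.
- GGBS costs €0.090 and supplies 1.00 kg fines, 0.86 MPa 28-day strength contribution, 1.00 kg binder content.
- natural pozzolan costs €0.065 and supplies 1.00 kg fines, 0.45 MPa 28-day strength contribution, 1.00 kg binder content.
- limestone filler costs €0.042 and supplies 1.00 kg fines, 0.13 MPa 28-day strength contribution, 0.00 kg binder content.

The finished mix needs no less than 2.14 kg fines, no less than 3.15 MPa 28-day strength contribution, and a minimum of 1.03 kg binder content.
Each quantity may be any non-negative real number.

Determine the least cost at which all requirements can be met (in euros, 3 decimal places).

Set it up as a linear program. Let x1 = kg of silica fume, x2 = kg of GGBS, x3 = kg of natural pozzolan, x4 = kg of limestone filler.
min 0.536x1 + 0.09x2 + 0.065x3 + 0.042x4 s.t.:
  1x1 + 1x2 + 1x3 + 1x4 ≥ 2.14   (fines)
  1.56x1 + 0.86x2 + 0.45x3 + 0.13x4 ≥ 3.15   (28-day strength contribution)
  1x1 + 1x2 + 1x3 ≥ 1.03   (binder content)
  x1, x2, x3, x4 ≥ 0.
The cheapest feasible vertex uses only GGBS; silica fume, natural pozzolan, limestone filler are not used. Binding constraint: 28-day strength contribution.
That vertex is x2 = 3.663.
Total cost: 0.09·3.663 = 0.32967.

€0.330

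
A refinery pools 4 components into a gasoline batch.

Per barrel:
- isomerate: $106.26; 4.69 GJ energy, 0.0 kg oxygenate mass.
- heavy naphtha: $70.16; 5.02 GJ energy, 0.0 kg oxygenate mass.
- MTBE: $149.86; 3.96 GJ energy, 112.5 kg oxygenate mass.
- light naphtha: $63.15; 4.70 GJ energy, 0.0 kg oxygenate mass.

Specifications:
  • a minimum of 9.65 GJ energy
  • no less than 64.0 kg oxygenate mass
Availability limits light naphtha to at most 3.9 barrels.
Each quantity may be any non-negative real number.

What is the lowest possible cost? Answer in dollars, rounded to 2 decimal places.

This is a linear program. Let x1 = barrels of isomerate, x2 = barrels of heavy naphtha, x3 = barrels of MTBE, x4 = barrels of light naphtha.
min 106.26x1 + 70.16x2 + 149.86x3 + 63.15x4 s.t.:
  4.69x1 + 5.02x2 + 3.96x3 + 4.7x4 ≥ 9.65   (energy)
  112.5x3 ≥ 64   (oxygenate mass)
  x4 ≤ 3.9
  x1, x2, x3, x4 ≥ 0.
The cheapest feasible vertex uses only MTBE, light naphtha; isomerate, heavy naphtha are not used. There the energy and oxygenate mass constraints are tight.
Solving gives x3 = 0.568889, x4 = 1.57387.
Total cost: 149.86·0.568889 + 63.15·1.57387 = 184.6436.

$184.64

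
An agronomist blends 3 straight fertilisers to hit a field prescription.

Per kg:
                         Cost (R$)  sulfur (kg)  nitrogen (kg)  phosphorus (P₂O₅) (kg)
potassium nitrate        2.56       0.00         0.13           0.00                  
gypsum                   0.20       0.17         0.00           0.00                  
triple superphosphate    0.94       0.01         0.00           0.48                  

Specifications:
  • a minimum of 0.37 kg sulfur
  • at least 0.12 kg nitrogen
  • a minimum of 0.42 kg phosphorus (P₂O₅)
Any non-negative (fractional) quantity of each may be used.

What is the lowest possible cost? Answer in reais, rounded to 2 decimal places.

Let x1 = kg of potassium nitrate, x2 = kg of gypsum, x3 = kg of triple superphosphate.
min 2.56x1 + 0.2x2 + 0.94x3 s.t.:
  0.17x2 + 0.01x3 ≥ 0.37   (sulfur)
  0.13x1 ≥ 0.12   (nitrogen)
  0.48x3 ≥ 0.42   (phosphorus (P₂O₅))
  x1, x2, x3 ≥ 0.
The optimal mix uses every input. The sulfur, nitrogen, phosphorus (P₂O₅) requirements are met with equality.
So potassium nitrate = 0.9231 kg, gypsum = 2.125 kg, triple superphosphate = 0.875 kg.
Hence cost = 2.56·0.9231 + 0.2·2.125 + 0.94·0.875 = R$3.6106.

R$3.61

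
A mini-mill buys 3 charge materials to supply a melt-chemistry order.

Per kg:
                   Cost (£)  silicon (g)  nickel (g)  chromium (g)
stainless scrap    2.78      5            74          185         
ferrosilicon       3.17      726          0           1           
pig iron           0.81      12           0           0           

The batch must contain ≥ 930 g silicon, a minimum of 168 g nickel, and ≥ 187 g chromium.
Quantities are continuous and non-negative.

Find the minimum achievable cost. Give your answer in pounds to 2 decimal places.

This is a linear program. Let x1 = kg of stainless scrap, x2 = kg of ferrosilicon, x3 = kg of pig iron.
min 2.78x1 + 3.17x2 + 0.81x3 s.t.:
  5x1 + 726x2 + 12x3 ≥ 930   (silicon)
  74x1 ≥ 168   (nickel)
  185x1 + 1x2 ≥ 187   (chromium)
  x1, x2, x3 ≥ 0.
At the optimum only stainless scrap, ferrosilicon are positive (pig iron = 0). The silicon and nickel requirements are met with equality.
Solving gives x1 = 2.27, x2 = 1.265.
Cost = 2.78·2.27 + 3.17·1.265 = 10.3207.

£10.32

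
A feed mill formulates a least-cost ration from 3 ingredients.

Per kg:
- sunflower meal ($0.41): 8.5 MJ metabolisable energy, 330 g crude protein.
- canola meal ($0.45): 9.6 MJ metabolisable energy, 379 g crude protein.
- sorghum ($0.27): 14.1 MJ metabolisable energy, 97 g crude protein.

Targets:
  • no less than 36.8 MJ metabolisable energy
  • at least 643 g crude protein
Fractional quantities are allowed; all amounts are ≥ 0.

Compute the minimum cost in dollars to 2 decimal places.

$1.04

This is a linear program. Let x1 = kg of sunflower meal, x2 = kg of canola meal, x3 = kg of sorghum.
Minimise 0.41x1 + 0.45x2 + 0.27x3 s.t.:
  8.5x1 + 9.6x2 + 14.1x3 ≥ 36.8   (metabolisable energy)
  330x1 + 379x2 + 97x3 ≥ 643   (crude protein)
  x1, x2, x3 ≥ 0.
The cheapest feasible vertex uses only canola meal, sorghum; sunflower meal is not used. Binding constraints: metabolisable energy and crude protein.
That vertex is x2 = 1.246, x3 = 1.762.
Cost = 0.45·1.246 + 0.27·1.762 = 1.0364.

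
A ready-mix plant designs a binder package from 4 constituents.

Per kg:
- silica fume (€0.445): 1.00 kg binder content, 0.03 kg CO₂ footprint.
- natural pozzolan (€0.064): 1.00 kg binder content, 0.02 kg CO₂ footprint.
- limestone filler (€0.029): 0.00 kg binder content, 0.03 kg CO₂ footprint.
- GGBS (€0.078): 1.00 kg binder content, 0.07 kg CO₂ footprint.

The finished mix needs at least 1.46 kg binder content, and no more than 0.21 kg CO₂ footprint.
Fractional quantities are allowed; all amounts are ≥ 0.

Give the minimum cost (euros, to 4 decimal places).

€0.0934

Let x1 = kg of silica fume, x2 = kg of natural pozzolan, x3 = kg of limestone filler, x4 = kg of GGBS.
Minimise 0.445x1 + 0.064x2 + 0.029x3 + 0.078x4 s.t.:
  1x1 + 1x2 + 1x4 ≥ 1.46   (binder content)
  0.03x1 + 0.02x2 + 0.03x3 + 0.07x4 ≤ 0.21   (CO₂ footprint)
  x1, x2, x3, x4 ≥ 0.
The cheapest feasible vertex uses only natural pozzolan; silica fume, limestone filler, GGBS are not used. The binder content requirement is met with equality.
Solving gives x2 = 1.46.
Total cost: 0.064·1.46 = 0.093440.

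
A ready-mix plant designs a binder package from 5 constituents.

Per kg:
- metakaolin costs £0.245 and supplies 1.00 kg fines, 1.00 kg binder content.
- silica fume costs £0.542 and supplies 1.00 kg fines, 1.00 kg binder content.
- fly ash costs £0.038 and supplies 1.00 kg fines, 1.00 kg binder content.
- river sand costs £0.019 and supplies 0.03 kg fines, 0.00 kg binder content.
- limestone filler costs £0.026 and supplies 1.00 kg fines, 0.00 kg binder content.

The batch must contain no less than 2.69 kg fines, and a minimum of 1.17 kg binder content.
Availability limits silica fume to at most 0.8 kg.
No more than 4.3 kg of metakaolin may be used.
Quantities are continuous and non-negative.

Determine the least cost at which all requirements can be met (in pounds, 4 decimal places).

Set it up as a linear program. Let x1 = kg of metakaolin, x2 = kg of silica fume, x3 = kg of fly ash, x4 = kg of river sand, x5 = kg of limestone filler.
Minimize 0.245x1 + 0.542x2 + 0.038x3 + 0.019x4 + 0.026x5 with:
  1x1 + 1x2 + 1x3 + 0.03x4 + 1x5 ≥ 2.69   (fines)
  1x1 + 1x2 + 1x3 ≥ 1.17   (binder content)
  x2 ≤ 0.8
  x1 ≤ 4.3
  x1, x2, x3, x4, x5 ≥ 0.
The cheapest feasible vertex uses only fly ash, limestone filler; metakaolin, silica fume, river sand are not used. The fines and binder content requirements are met with equality.
Solving gives x3 = 1.17, x5 = 1.52.
Objective = 0.038·1.17 + 0.026·1.52 = 0.083980.

£0.0840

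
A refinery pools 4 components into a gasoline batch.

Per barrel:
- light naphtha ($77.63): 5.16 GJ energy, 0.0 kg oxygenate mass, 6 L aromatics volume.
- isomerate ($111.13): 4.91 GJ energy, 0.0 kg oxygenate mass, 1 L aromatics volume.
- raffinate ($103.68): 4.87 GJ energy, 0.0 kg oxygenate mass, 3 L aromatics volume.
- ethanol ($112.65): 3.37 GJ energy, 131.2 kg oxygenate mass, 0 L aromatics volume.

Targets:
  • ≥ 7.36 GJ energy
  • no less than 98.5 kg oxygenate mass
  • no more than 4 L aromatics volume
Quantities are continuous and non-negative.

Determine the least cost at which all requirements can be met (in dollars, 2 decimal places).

This is a linear program. Let x1 = barrels of light naphtha, x2 = barrels of isomerate, x3 = barrels of raffinate, x4 = barrels of ethanol.
Minimize 77.63x1 + 111.13x2 + 103.68x3 + 112.65x4 with:
  5.16x1 + 4.91x2 + 4.87x3 + 3.37x4 ≥ 7.36   (energy)
  131.2x4 ≥ 98.5   (oxygenate mass)
  6x1 + 1x2 + 3x3 ≤ 4   (aromatics volume)
  x1, x2, x3, x4 ≥ 0.
The minimum-cost mix takes nothing from raffinate — only light naphtha, isomerate, ethanol. Binding constraints: energy, oxygenate mass, aromatics volume.
Solving gives x1 = 0.6095, x2 = 0.3432, x4 = 0.7508.
Cost = 77.63·0.6095 + 111.13·0.3432 + 112.65·0.7508 = 170.0329.

$170.03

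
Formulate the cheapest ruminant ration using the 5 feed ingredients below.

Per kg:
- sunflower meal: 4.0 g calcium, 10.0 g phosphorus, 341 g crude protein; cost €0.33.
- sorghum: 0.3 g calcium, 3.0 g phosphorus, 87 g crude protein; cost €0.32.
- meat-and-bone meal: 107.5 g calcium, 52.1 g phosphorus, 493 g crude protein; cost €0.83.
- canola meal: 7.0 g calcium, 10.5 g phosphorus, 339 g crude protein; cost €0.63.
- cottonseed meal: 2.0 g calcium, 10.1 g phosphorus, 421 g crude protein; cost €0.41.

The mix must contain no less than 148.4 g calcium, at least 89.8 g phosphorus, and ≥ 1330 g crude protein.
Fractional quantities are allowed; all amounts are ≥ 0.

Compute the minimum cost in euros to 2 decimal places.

Set it up as a linear program. Let x1 = kg of sunflower meal, x2 = kg of sorghum, x3 = kg of meat-and-bone meal, x4 = kg of canola meal, x5 = kg of cottonseed meal.
Minimize 0.33x1 + 0.32x2 + 0.83x3 + 0.63x4 + 0.41x5 s.t.:
  4x1 + 0.3x2 + 107.5x3 + 7x4 + 2x5 ≥ 148.4   (calcium)
  10x1 + 3x2 + 52.1x3 + 10.5x4 + 10.1x5 ≥ 89.8   (phosphorus)
  341x1 + 87x2 + 493x3 + 339x4 + 421x5 ≥ 1330   (crude protein)
  x1, x2, x3, x4, x5 ≥ 0.
The cheapest feasible vertex uses only sunflower meal, meat-and-bone meal; sorghum, canola meal, cottonseed meal are not used. Binding constraints: phosphorus and crude protein.
Optimal quantities: sunflower meal = 1.949 kg, meat-and-bone meal = 1.349 kg.
Cost = 0.33·1.949 + 0.83·1.349 = 1.7628.

€1.76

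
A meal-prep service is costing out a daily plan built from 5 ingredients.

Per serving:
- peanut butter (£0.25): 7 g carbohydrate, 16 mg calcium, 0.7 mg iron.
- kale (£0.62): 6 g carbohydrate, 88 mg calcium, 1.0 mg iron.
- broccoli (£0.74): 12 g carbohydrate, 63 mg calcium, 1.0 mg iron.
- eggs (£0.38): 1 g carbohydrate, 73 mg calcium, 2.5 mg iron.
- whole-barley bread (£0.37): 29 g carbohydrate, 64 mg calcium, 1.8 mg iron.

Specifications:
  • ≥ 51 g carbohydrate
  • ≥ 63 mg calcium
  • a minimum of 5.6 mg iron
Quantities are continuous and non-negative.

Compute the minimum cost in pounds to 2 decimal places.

Set it up as a linear program. Let x1 = servings of peanut butter, x2 = servings of kale, x3 = servings of broccoli, x4 = servings of eggs, x5 = servings of whole-barley bread.
min 0.25x1 + 0.62x2 + 0.74x3 + 0.38x4 + 0.37x5 subject to:
  7x1 + 6x2 + 12x3 + 1x4 + 29x5 ≥ 51   (carbohydrate)
  16x1 + 88x2 + 63x3 + 73x4 + 64x5 ≥ 63   (calcium)
  0.7x1 + 1x2 + 1x3 + 2.5x4 + 1.8x5 ≥ 5.6   (iron)
  x1, x2, x3, x4, x5 ≥ 0.
The optimal basis is {eggs, whole-barley bread}; peanut butter, kale, broccoli drop out. There the carbohydrate and iron constraints are tight.
That vertex is x4 = 0.9986, x5 = 1.724.
Hence cost = 0.38·0.9986 + 0.37·1.724 = £1.0173.

£1.02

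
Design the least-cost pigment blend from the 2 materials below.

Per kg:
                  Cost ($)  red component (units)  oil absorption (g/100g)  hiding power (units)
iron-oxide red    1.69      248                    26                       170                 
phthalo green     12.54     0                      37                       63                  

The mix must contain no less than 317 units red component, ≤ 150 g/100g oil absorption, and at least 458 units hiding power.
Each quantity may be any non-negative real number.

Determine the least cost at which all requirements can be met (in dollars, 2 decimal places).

$4.55

Let x1 = kg of iron-oxide red, x2 = kg of phthalo green.
min 1.69x1 + 12.54x2 s.t.:
  248x1 ≥ 317   (red component)
  26x1 + 37x2 ≤ 150   (oil absorption)
  170x1 + 63x2 ≥ 458   (hiding power)
  x1, x2 ≥ 0.
At the optimum only iron-oxide red is positive (phthalo green = 0). The hiding power requirement is met with equality.
Solving gives x1 = 2.694.
Hence cost = 1.69·2.694 = $4.5529.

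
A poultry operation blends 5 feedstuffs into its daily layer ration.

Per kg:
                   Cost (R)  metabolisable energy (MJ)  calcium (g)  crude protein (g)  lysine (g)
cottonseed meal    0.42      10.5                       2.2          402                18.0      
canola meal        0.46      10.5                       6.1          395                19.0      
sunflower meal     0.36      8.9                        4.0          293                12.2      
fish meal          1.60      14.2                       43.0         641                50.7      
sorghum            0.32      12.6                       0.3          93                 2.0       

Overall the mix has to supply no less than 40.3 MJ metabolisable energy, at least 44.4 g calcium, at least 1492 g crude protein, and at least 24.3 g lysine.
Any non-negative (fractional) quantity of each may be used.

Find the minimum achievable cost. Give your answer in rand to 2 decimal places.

Let x1 = kg of cottonseed meal, x2 = kg of canola meal, x3 = kg of sunflower meal, x4 = kg of fish meal, x5 = kg of sorghum.
Minimize 0.42x1 + 0.46x2 + 0.36x3 + 1.6x4 + 0.32x5 with:
  10.5x1 + 10.5x2 + 8.9x3 + 14.2x4 + 12.6x5 ≥ 40.3   (metabolisable energy)
  2.2x1 + 6.1x2 + 4x3 + 43x4 + 0.3x5 ≥ 44.4   (calcium)
  402x1 + 395x2 + 293x3 + 641x4 + 93x5 ≥ 1492   (crude protein)
  18x1 + 19x2 + 12.2x3 + 50.7x4 + 2x5 ≥ 24.3   (lysine)
  x1, x2, x3, x4, x5 ≥ 0.
The optimal basis is {canola meal, fish meal, sorghum}; cottonseed meal, sunflower meal drop out. Binding constraints: metabolisable energy, calcium, crude protein.
So canola meal = 2.658 kg, fish meal = 0.6537 kg, sorghum = 0.2464 kg.
Cost = 0.46·2.658 + 1.6·0.6537 + 0.32·0.2464 = 2.3474.

R2.35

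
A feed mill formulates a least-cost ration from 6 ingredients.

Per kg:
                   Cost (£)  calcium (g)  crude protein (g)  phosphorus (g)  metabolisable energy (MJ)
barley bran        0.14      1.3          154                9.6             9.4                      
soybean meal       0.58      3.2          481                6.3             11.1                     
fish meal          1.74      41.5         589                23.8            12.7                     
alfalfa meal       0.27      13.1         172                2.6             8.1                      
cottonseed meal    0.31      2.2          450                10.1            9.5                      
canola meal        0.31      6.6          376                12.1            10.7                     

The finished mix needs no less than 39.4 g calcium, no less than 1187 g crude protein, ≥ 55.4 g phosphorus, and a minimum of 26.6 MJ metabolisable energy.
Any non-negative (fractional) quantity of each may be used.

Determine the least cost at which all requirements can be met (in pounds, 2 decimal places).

£1.39

Treat it as an LP. Let x1 = kg of barley bran, x2 = kg of soybean meal, x3 = kg of fish meal, x4 = kg of alfalfa meal, x5 = kg of cottonseed meal, x6 = kg of canola meal.
min 0.14x1 + 0.58x2 + 1.74x3 + 0.27x4 + 0.31x5 + 0.31x6 subject to:
  1.3x1 + 3.2x2 + 41.5x3 + 13.1x4 + 2.2x5 + 6.6x6 ≥ 39.4   (calcium)
  154x1 + 481x2 + 589x3 + 172x4 + 450x5 + 376x6 ≥ 1187   (crude protein)
  9.6x1 + 6.3x2 + 23.8x3 + 2.6x4 + 10.1x5 + 12.1x6 ≥ 55.4   (phosphorus)
  9.4x1 + 11.1x2 + 12.7x3 + 8.1x4 + 9.5x5 + 10.7x6 ≥ 26.6   (metabolisable energy)
  x1, x2, x3, x4, x5, x6 ≥ 0.
The minimum-cost mix takes nothing from soybean meal, fish meal, cottonseed meal, canola meal — only barley bran, alfalfa meal. The calcium and phosphorus requirements are met with equality.
Optimal quantities: barley bran = 5.093 kg, alfalfa meal = 2.502 kg.
Total cost: 0.14·5.093 + 0.27·2.502 = 1.3886.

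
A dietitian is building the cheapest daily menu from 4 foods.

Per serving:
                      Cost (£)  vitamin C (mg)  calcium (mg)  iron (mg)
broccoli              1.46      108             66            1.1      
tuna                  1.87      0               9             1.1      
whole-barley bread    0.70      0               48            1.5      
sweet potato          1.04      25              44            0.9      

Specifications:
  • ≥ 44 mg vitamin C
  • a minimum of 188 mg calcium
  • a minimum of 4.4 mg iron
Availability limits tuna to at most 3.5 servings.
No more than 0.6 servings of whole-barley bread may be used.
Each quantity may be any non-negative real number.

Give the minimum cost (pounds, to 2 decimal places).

£4.46

This is a linear program. Let x1 = servings of broccoli, x2 = servings of tuna, x3 = servings of whole-barley bread, x4 = servings of sweet potato.
Minimise 1.46x1 + 1.87x2 + 0.7x3 + 1.04x4 s.t.:
  108x1 + 25x4 ≥ 44   (vitamin C)
  66x1 + 9x2 + 48x3 + 44x4 ≥ 188   (calcium)
  1.1x1 + 1.1x2 + 1.5x3 + 0.9x4 ≥ 4.4   (iron)
  x2 ≤ 3.5
  x3 ≤ 0.6
  x1, x2, x3, x4 ≥ 0.
The minimum-cost mix takes nothing from broccoli, tuna — only whole-barley bread, sweet potato. There the iron and the whole-barley bread cap constraints are tight.
So whole-barley bread = 0.6 servings, sweet potato = 3.889 servings.
Cost = 0.7·0.6 + 1.04·3.889 = 4.4646.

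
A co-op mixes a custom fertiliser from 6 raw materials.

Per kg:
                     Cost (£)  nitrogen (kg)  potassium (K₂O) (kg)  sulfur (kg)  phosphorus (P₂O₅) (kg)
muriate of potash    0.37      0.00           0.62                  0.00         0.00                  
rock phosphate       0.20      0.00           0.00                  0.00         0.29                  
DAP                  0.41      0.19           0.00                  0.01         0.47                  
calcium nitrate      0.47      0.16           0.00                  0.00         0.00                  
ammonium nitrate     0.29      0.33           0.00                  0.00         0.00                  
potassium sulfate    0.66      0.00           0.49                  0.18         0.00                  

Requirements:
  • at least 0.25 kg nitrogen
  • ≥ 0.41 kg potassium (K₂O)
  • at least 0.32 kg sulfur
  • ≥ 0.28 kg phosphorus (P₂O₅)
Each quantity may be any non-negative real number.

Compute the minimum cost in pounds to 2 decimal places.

Set it up as a linear program. Let x1 = kg of muriate of potash, x2 = kg of rock phosphate, x3 = kg of DAP, x4 = kg of calcium nitrate, x5 = kg of ammonium nitrate, x6 = kg of potassium sulfate.
min 0.37x1 + 0.2x2 + 0.41x3 + 0.47x4 + 0.29x5 + 0.66x6 with:
  0.19x3 + 0.16x4 + 0.33x5 ≥ 0.25   (nitrogen)
  0.62x1 + 0.49x6 ≥ 0.41   (potassium (K₂O))
  0.01x3 + 0.18x6 ≥ 0.32   (sulfur)
  0.29x2 + 0.47x3 ≥ 0.28   (phosphorus (P₂O₅))
  x1, x2, x3, x4, x5, x6 ≥ 0.
At the optimum only DAP, ammonium nitrate, potassium sulfate are positive (muriate of potash, rock phosphate, calcium nitrate = 0). The nitrogen, sulfur, phosphorus (P₂O₅) requirements are met with equality.
That vertex is x3 = 0.5957, x5 = 0.4146, x6 = 1.745.
Hence cost = 0.41·0.5957 + 0.29·0.4146 + 0.66·1.745 = £1.5162.

£1.52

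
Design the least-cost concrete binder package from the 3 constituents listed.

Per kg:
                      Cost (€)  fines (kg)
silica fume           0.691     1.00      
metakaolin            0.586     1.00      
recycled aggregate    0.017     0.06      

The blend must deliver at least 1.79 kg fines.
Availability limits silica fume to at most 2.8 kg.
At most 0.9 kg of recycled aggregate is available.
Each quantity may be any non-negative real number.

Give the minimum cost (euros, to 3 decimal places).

Let x1 = kg of silica fume, x2 = kg of metakaolin, x3 = kg of recycled aggregate.
Minimize 0.691x1 + 0.586x2 + 0.017x3 subject to:
  1x1 + 1x2 + 0.06x3 ≥ 1.79   (fines)
  x1 ≤ 2.8
  x3 ≤ 0.9
  x1, x2, x3 ≥ 0.
At the optimum only metakaolin, recycled aggregate are positive (silica fume = 0). Binding constraints: fines and the recycled aggregate cap.
Solving gives x2 = 1.736, x3 = 0.9.
Cost = 0.586·1.736 + 0.017·0.9 = 1.03260.

€1.033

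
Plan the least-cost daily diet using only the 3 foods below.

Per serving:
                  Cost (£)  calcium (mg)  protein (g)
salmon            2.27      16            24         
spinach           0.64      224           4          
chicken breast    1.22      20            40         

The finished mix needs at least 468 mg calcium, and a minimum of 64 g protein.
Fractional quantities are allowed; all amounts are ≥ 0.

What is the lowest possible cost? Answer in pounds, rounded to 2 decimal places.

Let x1 = servings of salmon, x2 = servings of spinach, x3 = servings of chicken breast.
min 2.27x1 + 0.64x2 + 1.22x3 s.t.:
  16x1 + 224x2 + 20x3 ≥ 468   (calcium)
  24x1 + 4x2 + 40x3 ≥ 64   (protein)
  x1, x2, x3 ≥ 0.
The cheapest feasible vertex uses only spinach, chicken breast; salmon is not used. The calcium and protein requirements are met with equality.
Solving gives x2 = 1.964, x3 = 1.404.
Hence cost = 0.64·1.964 + 1.22·1.404 = £2.9698.

£2.97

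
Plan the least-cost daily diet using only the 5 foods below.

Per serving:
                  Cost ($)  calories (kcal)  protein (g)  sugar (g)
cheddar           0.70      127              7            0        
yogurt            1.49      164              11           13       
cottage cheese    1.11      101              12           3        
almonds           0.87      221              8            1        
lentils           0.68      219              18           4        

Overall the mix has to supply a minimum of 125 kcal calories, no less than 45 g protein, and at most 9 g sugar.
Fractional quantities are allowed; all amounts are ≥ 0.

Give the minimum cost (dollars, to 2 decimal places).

$1.98

Let x1 = servings of cheddar, x2 = servings of yogurt, x3 = servings of cottage cheese, x4 = servings of almonds, x5 = servings of lentils.
min 0.7x1 + 1.49x2 + 1.11x3 + 0.87x4 + 0.68x5 subject to:
  127x1 + 164x2 + 101x3 + 221x4 + 219x5 ≥ 125   (calories)
  7x1 + 11x2 + 12x3 + 8x4 + 18x5 ≥ 45   (protein)
  13x2 + 3x3 + 1x4 + 4x5 ≤ 9   (sugar)
  x1, x2, x3, x4, x5 ≥ 0.
At the optimum only cheddar, lentils are positive (yogurt, cottage cheese, almonds = 0). The protein and sugar requirements are met with equality.
Solving gives x1 = 0.6429, x5 = 2.25.
Total cost: 0.7·0.6429 + 0.68·2.25 = 1.9800.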